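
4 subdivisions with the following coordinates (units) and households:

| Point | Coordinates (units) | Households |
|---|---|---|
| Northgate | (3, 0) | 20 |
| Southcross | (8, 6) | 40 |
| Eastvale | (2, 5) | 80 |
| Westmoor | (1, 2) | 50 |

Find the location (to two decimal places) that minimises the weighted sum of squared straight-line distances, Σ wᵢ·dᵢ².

The minimiser of Σwᵢ‖p−pᵢ‖² is the weighted centroid p* = (Σwᵢpᵢ)/(Σwᵢ).
Σwᵢ = 190.
Σwᵢxᵢ = 20·3 + 40·8 + 80·2 + 50·1 = 590.
Σwᵢyᵢ = 20·0 + 40·6 + 80·5 + 50·2 = 740.
x* = 590/190 = 3.11, y* = 740/190 = 3.89.

(3.11, 3.89)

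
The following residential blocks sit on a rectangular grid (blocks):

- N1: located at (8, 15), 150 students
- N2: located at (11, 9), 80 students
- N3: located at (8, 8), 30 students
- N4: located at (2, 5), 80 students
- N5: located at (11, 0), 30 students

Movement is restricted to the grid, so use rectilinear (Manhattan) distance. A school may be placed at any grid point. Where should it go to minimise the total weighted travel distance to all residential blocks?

(8, 9)

Manhattan distance separates: Σwᵢ(|x−xᵢ|+|y−yᵢ|) = Σwᵢ|x−xᵢ| + Σwᵢ|y−yᵢ|, so x and y are optimised independently as 1-D weighted medians.
Total weight W = 370; half = 185.
x-coordinate, sorted with cumulative weight:
  x=2 (N4, w=80) cum 80
  x=8 (N1, w=150) cum 230  ← median
  x=8 (N3, w=30) cum 260
  x=11 (N2, w=80) cum 340
  x=11 (N5, w=30) cum 370
⇒ x* = 8
y-coordinate, sorted with cumulative weight:
  y=0 (N5, w=30) cum 30
  y=5 (N4, w=80) cum 110
  y=8 (N3, w=30) cum 140
  y=9 (N2, w=80) cum 220  ← median
  y=15 (N1, w=150) cum 370
⇒ y* = 9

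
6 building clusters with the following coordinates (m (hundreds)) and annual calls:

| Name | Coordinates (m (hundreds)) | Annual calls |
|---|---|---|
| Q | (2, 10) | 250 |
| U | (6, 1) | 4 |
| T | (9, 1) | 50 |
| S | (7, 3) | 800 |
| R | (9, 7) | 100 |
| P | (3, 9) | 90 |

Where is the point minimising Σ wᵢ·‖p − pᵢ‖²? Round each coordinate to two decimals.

(5.98, 5.00)

The minimiser of Σwᵢ‖p−pᵢ‖² is the weighted centroid p* = (Σwᵢpᵢ)/(Σwᵢ).
Σwᵢ = 1294.
Σwᵢxᵢ = 250·2 + 4·6 + 50·9 + 800·7 + 100·9 + 90·3 = 7744.
Σwᵢyᵢ = 250·10 + 4·1 + 50·1 + 800·3 + 100·7 + 90·9 = 6464.
x* = 7744/1294 = 5.98, y* = 6464/1294 = 5.00.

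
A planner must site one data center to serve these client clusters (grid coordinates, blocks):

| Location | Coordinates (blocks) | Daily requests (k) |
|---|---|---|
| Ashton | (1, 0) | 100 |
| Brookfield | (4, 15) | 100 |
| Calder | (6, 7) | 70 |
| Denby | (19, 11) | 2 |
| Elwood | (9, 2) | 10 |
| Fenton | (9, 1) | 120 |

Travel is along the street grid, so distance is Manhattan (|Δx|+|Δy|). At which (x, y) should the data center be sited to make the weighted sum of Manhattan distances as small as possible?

(6, 1)

Manhattan distance separates: Σwᵢ(|x−xᵢ|+|y−yᵢ|) = Σwᵢ|x−xᵢ| + Σwᵢ|y−yᵢ|, so x and y are optimised independently as 1-D weighted medians.
Total weight W = 402; half = 201.
x-coordinate, sorted with cumulative weight:
  x=1 (Ashton, w=100) cum 100
  x=4 (Brookfield, w=100) cum 200
  x=6 (Calder, w=70) cum 270  ← median
  x=9 (Elwood, w=10) cum 280
  x=9 (Fenton, w=120) cum 400
  x=19 (Denby, w=2) cum 402
⇒ x* = 6
y-coordinate, sorted with cumulative weight:
  y=0 (Ashton, w=100) cum 100
  y=1 (Fenton, w=120) cum 220  ← median
  y=2 (Elwood, w=10) cum 230
  y=7 (Calder, w=70) cum 300
  y=11 (Denby, w=2) cum 302
  y=15 (Brookfield, w=100) cum 402
⇒ y* = 1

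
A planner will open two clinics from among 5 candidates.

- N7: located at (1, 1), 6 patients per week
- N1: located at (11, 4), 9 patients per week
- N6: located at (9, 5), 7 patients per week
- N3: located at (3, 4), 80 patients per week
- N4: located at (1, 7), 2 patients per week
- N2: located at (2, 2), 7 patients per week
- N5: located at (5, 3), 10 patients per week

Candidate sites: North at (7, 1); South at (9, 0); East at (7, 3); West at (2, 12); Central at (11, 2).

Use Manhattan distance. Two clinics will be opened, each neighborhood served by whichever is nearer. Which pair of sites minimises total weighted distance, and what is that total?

{East, Central}, total 576

Evaluate every pair (each demand assigned to the nearer of the two):
  {East, Central}: total = 576
  {North, East}: total = 591
  {East, West}: total = 595
  {South, East}: total = 603
  {North, Central}: total = 755
  {North, South}: total = 791
  {North, West}: total = 795
  {West, Central}: total = 984
  {South, West}: total = 1008
  {South, Central}: total = 1070
Best pair: {East, Central} with total 576.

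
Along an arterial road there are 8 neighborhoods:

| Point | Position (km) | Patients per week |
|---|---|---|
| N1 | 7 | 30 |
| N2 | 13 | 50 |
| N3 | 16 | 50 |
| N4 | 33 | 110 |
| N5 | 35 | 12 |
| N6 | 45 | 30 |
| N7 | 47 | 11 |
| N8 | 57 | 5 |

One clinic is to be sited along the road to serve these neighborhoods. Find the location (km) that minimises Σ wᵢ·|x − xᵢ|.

x = 33

For a sum of weighted absolute distances on a line, the optimum is the weighted median (not the mean). Total weight W = 298; half-weight = 149.
Sort by position and accumulate weight:
  km 7 (N1, w=30) → cum 30
  km 13 (N2, w=50) → cum 80
  km 16 (N3, w=50) → cum 130
  km 33 (N4, w=110) → cum 240  ≥ 149 → median here
  km 35 (N5, w=12) → cum 252
  km 45 (N6, w=30) → cum 282
  km 47 (N7, w=11) → cum 293
  km 57 (N8, w=5) → cum 298
Optimal location: km 33.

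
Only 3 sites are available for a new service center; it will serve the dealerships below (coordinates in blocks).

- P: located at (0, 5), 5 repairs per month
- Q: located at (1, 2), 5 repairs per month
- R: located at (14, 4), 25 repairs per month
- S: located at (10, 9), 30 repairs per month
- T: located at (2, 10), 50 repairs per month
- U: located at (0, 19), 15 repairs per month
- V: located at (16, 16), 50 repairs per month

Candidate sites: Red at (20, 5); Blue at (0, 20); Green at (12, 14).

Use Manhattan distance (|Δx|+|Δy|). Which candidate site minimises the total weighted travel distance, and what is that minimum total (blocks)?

Total weighted distance at each candidate:
  Red (20, 5): total = 3215
  Blue (0, 20): total = 3165
  Green (12, 14): total = 1985
Minimum is at Green with total 1985 blocks.

Green, total 1985 blocks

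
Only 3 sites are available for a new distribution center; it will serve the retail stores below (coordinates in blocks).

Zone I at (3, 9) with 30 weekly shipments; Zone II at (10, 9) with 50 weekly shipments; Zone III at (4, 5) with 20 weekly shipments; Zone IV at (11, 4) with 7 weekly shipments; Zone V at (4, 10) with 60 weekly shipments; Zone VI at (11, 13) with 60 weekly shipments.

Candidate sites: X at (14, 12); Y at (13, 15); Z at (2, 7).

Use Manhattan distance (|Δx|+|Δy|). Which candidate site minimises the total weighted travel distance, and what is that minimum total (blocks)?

Z, total 1954 blocks

Total weighted distance at each candidate:
  X (14, 12): total = 2147
  Y (13, 15): total = 2481
  Z (2, 7): total = 1954
Minimum is at Z with total 1954 blocks.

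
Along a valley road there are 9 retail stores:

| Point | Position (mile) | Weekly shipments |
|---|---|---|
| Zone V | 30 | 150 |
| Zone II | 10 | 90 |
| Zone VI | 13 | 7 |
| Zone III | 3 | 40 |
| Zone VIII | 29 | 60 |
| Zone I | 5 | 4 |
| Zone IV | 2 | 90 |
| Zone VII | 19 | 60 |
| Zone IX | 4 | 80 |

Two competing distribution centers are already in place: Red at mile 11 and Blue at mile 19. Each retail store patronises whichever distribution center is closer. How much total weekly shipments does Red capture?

311

The indifferent point is the midpoint (11+19)/2 = 15; retail stores left of it (closer to Red at 11) go to Red, those right go to Blue.
  Zone IV at 2 (w=90) → Red
  Zone III at 3 (w=40) → Red
  Zone IX at 4 (w=80) → Red
  Zone I at 5 (w=4) → Red
  Zone II at 10 (w=90) → Red
  Zone VI at 13 (w=7) → Red
  Zone VII at 19 (w=60) → Blue
  Zone VIII at 29 (w=60) → Blue
  Zone V at 30 (w=150) → Blue
Red captures 311; Blue captures 270.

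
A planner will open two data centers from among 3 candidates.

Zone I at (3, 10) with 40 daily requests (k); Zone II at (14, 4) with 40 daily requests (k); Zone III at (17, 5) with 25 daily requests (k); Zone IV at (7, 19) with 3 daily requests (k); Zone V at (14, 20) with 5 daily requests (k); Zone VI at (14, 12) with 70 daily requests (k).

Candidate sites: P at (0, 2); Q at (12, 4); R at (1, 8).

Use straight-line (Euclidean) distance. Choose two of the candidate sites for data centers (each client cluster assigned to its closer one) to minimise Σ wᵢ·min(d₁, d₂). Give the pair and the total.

{Q, R}, total 1016.1

Evaluate every pair (each demand assigned to the nearer of the two):
  {Q, R}: total = 1016.1
  {P, Q}: total = 1254.5
  {P, R}: total = 2142.3
Best pair: {Q, R} with total 1016.1.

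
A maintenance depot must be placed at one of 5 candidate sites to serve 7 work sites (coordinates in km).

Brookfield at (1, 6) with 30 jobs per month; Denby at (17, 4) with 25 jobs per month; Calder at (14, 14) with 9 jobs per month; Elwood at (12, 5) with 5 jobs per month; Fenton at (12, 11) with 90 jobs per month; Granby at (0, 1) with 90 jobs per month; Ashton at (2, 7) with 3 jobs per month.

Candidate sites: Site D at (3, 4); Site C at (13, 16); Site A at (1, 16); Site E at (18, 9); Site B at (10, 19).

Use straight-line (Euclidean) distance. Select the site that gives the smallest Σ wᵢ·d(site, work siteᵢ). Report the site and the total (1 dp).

Total weighted distance at each candidate:
  Site D (3, 4): total = 2031.4
  Site C (13, 16): total = 3148.2
  Site A (1, 16): total = 3463.8
  Site E (18, 9): total = 3129.4
  Site B (10, 19): total = 3655.1
Minimum is at Site D with total 2031.4 km.

Site D, total 2031.4 km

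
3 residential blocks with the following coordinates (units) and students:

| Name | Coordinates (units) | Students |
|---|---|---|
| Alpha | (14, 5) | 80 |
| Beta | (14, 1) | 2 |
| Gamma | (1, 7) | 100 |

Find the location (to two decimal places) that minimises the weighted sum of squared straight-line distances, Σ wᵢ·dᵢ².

The minimiser of Σwᵢ‖p−pᵢ‖² is the weighted centroid p* = (Σwᵢpᵢ)/(Σwᵢ).
Σwᵢ = 182.
Σwᵢxᵢ = 80·14 + 2·14 + 100·1 = 1248.
Σwᵢyᵢ = 80·5 + 2·1 + 100·7 = 1102.
x* = 1248/182 = 6.86, y* = 1102/182 = 6.05.

(6.86, 6.05)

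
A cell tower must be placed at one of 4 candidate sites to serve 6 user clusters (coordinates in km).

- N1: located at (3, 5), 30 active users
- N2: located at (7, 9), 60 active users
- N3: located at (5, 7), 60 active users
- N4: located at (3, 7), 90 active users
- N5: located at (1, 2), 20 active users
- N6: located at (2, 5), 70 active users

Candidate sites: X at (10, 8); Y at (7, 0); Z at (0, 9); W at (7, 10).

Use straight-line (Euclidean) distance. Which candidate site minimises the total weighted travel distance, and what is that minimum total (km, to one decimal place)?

W, total 1613.4 km

Total weighted distance at each candidate:
  X (10, 8): total = 2175.0
  Y (7, 0): total = 2516.0
  Z (0, 9): total = 1672.1
  W (7, 10): total = 1613.4
Minimum is at W with total 1613.4 km.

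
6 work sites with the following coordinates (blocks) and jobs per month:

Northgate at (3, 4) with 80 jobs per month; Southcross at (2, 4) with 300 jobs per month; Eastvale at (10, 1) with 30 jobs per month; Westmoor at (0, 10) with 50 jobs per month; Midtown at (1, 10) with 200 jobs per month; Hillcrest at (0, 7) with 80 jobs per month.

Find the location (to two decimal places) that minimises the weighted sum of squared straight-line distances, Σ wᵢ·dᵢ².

The minimiser of Σwᵢ‖p−pᵢ‖² is the weighted centroid p* = (Σwᵢpᵢ)/(Σwᵢ).
Σwᵢ = 740.
Σwᵢxᵢ = 80·3 + 300·2 + 30·10 + 50·0 + 200·1 + 80·0 = 1340.
Σwᵢyᵢ = 80·4 + 300·4 + 30·1 + 50·10 + 200·10 + 80·7 = 4610.
x* = 1340/740 = 1.81, y* = 4610/740 = 6.23.

(1.81, 6.23)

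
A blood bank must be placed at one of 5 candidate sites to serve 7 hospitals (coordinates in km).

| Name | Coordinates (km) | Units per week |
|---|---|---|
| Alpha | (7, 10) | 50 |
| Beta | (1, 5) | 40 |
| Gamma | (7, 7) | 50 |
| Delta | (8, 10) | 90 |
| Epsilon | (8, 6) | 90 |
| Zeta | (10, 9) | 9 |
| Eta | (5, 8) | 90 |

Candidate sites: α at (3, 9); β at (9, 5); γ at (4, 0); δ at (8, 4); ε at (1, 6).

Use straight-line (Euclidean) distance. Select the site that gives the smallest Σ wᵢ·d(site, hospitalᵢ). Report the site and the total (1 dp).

β, total 1804.0 km

Total weighted distance at each candidate:
  α (3, 9): total = 1856.6
  β (9, 5): total = 1804.0
  γ (4, 0): total = 3577.3
  δ (8, 4): total = 1963.6
  ε (1, 6): total = 2548.2
Minimum is at β with total 1804.0 km.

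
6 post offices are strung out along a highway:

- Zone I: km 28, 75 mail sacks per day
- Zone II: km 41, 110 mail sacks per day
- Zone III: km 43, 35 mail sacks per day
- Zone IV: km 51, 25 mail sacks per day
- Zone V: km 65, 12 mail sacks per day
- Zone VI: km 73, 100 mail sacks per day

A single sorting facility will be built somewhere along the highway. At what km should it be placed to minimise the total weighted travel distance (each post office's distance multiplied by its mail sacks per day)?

x = 41

For a sum of weighted absolute distances on a line, the optimum is the weighted median (not the mean). Total weight W = 357; half-weight = 178.5.
Sort by position and accumulate weight:
  km 28 (Zone I, w=75) → cum 75
  km 41 (Zone II, w=110) → cum 185  ≥ 178.5 → median here
  km 43 (Zone III, w=35) → cum 220
  km 51 (Zone IV, w=25) → cum 245
  km 65 (Zone V, w=12) → cum 257
  km 73 (Zone VI, w=100) → cum 357
Optimal location: km 41.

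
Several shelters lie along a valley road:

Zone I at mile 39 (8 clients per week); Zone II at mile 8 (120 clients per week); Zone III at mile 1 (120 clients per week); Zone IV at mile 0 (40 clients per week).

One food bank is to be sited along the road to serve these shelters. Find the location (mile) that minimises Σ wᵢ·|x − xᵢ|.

For a sum of weighted absolute distances on a line, the optimum is the weighted median (not the mean). Total weight W = 288; half-weight = 144.
Sort by position and accumulate weight:
  mile 0 (Zone IV, w=40) → cum 40
  mile 1 (Zone III, w=120) → cum 160  ≥ 144 → median here
  mile 8 (Zone II, w=120) → cum 280
  mile 39 (Zone I, w=8) → cum 288
Optimal location: mile 1.

x = 1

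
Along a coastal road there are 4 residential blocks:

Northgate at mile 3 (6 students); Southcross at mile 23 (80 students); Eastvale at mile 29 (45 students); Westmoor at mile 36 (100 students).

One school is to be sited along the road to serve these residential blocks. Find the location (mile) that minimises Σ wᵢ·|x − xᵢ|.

For a sum of weighted absolute distances on a line, the optimum is the weighted median (not the mean). Total weight W = 231; half-weight = 115.5.
Sort by position and accumulate weight:
  mile 3 (Northgate, w=6) → cum 6
  mile 23 (Southcross, w=80) → cum 86
  mile 29 (Eastvale, w=45) → cum 131  ≥ 115.5 → median here
  mile 36 (Westmoor, w=100) → cum 231
Optimal location: mile 29.

x = 29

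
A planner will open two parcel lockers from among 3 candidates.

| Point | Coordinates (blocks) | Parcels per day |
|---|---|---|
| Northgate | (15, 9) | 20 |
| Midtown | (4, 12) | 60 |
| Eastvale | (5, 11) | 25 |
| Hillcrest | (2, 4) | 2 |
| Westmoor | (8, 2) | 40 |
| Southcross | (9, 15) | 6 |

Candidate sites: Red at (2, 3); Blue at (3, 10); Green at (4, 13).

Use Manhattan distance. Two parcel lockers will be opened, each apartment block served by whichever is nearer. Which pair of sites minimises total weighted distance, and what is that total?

{Red, Green}, total 759

Evaluate every pair (each demand assigned to the nearer of the two):
  {Red, Green}: total = 759
  {Red, Blue}: total = 863
  {Blue, Green}: total = 971
Best pair: {Red, Green} with total 759.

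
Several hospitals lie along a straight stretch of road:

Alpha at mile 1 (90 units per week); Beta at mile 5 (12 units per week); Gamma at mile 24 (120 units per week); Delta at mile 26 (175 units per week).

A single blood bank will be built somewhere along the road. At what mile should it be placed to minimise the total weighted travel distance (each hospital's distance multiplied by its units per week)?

x = 24

For a sum of weighted absolute distances on a line, the optimum is the weighted median (not the mean). Total weight W = 397; half-weight = 198.5.
Sort by position and accumulate weight:
  mile 1 (Alpha, w=90) → cum 90
  mile 5 (Beta, w=12) → cum 102
  mile 24 (Gamma, w=120) → cum 222  ≥ 198.5 → median here
  mile 26 (Delta, w=175) → cum 397
Optimal location: mile 24.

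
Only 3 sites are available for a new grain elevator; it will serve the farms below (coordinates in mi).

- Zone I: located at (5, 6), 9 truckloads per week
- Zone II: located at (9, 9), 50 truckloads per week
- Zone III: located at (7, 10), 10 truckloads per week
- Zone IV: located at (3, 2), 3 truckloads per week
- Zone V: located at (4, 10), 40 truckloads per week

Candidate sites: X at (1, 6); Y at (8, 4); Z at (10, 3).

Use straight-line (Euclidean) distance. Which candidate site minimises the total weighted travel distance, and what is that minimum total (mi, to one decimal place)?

Y, total 652.8 mi

Total weighted distance at each candidate:
  X (1, 6): total = 748.7
  Y (8, 4): total = 652.8
  Z (10, 3): total = 822.8
Minimum is at Y with total 652.8 mi.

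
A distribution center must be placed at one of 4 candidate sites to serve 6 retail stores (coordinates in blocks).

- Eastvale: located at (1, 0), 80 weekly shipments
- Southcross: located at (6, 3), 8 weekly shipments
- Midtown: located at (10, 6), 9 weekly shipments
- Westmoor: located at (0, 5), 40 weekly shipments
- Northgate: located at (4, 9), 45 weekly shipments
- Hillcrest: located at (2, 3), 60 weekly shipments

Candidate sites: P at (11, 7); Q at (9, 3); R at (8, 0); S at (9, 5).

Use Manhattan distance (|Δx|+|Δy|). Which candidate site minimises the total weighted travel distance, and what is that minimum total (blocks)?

Q, total 2295 blocks

Total weighted distance at each candidate:
  P (11, 7): total = 3155
  Q (9, 3): total = 2295
  R (8, 0): total = 2317
  S (9, 5): total = 2403
Minimum is at Q with total 2295 blocks.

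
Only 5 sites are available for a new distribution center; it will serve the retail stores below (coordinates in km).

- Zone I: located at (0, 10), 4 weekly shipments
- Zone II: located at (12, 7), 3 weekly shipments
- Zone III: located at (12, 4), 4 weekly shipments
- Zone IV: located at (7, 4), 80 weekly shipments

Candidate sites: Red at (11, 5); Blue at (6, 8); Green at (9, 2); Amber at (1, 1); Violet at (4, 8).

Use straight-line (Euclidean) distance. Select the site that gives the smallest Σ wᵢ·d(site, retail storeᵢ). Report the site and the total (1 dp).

Green, total 306.4 km

Total weighted distance at each candidate:
  Red (11, 5): total = 390.5
  Blue (6, 8): total = 402.2
  Green (9, 2): total = 306.4
  Amber (1, 1): total = 656.1
  Violet (4, 8): total = 477.9
Minimum is at Green with total 306.4 km.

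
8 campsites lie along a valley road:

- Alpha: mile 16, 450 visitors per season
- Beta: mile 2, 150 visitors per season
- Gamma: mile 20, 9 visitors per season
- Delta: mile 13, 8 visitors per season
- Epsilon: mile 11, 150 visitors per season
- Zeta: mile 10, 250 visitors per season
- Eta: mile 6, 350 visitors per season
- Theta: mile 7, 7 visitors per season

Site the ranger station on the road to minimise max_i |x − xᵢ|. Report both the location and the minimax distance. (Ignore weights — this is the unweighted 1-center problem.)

The 1-center on a line is the midpoint of the two extreme points: leftmost at 2, rightmost at 20.
Optimal location = (2 + 20)/2 = 11; maximum distance = (20 − 2)/2 = 9.

location 11, max distance 9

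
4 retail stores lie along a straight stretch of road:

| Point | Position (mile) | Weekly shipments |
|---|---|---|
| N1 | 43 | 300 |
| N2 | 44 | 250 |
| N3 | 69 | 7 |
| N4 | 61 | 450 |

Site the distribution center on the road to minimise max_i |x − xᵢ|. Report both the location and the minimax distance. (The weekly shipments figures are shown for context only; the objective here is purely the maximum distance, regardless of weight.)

location 56, max distance 13

The 1-center on a line is the midpoint of the two extreme points: leftmost at 43, rightmost at 69.
Optimal location = (43 + 69)/2 = 56; maximum distance = (69 − 43)/2 = 13.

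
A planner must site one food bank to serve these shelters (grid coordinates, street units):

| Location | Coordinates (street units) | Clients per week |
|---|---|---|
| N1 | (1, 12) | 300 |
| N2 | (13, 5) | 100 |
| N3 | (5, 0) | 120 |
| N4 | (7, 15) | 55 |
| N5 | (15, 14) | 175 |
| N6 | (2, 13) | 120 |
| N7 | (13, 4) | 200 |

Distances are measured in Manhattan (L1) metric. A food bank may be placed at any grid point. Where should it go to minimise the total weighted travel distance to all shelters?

(5, 12)

Manhattan distance separates: Σwᵢ(|x−xᵢ|+|y−yᵢ|) = Σwᵢ|x−xᵢ| + Σwᵢ|y−yᵢ|, so x and y are optimised independently as 1-D weighted medians.
Total weight W = 1070; half = 535.
x-coordinate, sorted with cumulative weight:
  x=1 (N1, w=300) cum 300
  x=2 (N6, w=120) cum 420
  x=5 (N3, w=120) cum 540  ← median
  x=7 (N4, w=55) cum 595
  x=13 (N2, w=100) cum 695
  x=13 (N7, w=200) cum 895
  x=15 (N5, w=175) cum 1070
⇒ x* = 5
y-coordinate, sorted with cumulative weight:
  y=0 (N3, w=120) cum 120
  y=4 (N7, w=200) cum 320
  y=5 (N2, w=100) cum 420
  y=12 (N1, w=300) cum 720  ← median
  y=13 (N6, w=120) cum 840
  y=14 (N5, w=175) cum 1015
  y=15 (N4, w=55) cum 1070
⇒ y* = 12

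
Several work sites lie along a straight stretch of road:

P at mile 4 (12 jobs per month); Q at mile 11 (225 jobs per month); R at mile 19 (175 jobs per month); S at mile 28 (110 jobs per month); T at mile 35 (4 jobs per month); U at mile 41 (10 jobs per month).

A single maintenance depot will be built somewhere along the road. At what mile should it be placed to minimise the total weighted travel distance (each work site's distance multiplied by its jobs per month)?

x = 19

For a sum of weighted absolute distances on a line, the optimum is the weighted median (not the mean). Total weight W = 536; half-weight = 268.
Sort by position and accumulate weight:
  mile 4 (P, w=12) → cum 12
  mile 11 (Q, w=225) → cum 237
  mile 19 (R, w=175) → cum 412  ≥ 268 → median here
  mile 28 (S, w=110) → cum 522
  mile 35 (T, w=4) → cum 526
  mile 41 (U, w=10) → cum 536
Optimal location: mile 19.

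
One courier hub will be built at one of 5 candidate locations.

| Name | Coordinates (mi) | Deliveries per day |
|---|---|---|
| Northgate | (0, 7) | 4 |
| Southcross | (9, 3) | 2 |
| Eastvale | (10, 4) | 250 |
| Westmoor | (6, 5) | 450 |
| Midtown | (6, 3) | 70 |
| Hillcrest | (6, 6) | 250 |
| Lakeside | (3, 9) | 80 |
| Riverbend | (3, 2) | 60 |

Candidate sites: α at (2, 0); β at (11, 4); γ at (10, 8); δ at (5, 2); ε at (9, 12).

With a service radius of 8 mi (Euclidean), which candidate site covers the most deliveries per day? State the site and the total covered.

δ, covering 1166

Coverage radius r = 8 mi; a point is covered iff (Δx)²+(Δy)² ≤ 8² = 64.
  α (2, 0): covers {Northgate, Southcross, Westmoor, Midtown, Hillcrest, Riverbend} → 836
  β (11, 4): covers {Southcross, Eastvale, Westmoor, Midtown, Hillcrest} → 1022
  γ (10, 8): covers {Southcross, Eastvale, Westmoor, Midtown, Hillcrest, Lakeside} → 1102
  δ (5, 2): covers {Northgate, Southcross, Eastvale, Westmoor, Midtown, Hillcrest, Lakeside, Riverbend} → 1166
  ε (9, 12): covers {Westmoor, Hillcrest, Lakeside} → 780
Maximum coverage at δ: 1166 deliveries per day.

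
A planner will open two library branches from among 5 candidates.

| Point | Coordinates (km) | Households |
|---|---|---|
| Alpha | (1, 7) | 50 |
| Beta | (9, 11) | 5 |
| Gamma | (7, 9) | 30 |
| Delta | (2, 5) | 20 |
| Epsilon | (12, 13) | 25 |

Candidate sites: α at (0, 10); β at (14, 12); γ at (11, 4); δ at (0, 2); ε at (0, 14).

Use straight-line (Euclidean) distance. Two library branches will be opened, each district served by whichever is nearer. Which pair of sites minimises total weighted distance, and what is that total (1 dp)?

Evaluate every pair (each demand assigned to the nearer of the two):
  {α, β}: total = 559.3
  {β, δ}: total = 636.9
  {α, γ}: total = 720.7
  {γ, δ}: total = 781.9
  {α, δ}: total = 796.9
  {α, ε}: total = 824.3
  {β, ε}: total = 847.8
  {δ, ε}: total = 933.6
  {β, γ}: total = 976.6
  {γ, ε}: total = 989.5
Best pair: {α, β} with total 559.3.

{α, β}, total 559.3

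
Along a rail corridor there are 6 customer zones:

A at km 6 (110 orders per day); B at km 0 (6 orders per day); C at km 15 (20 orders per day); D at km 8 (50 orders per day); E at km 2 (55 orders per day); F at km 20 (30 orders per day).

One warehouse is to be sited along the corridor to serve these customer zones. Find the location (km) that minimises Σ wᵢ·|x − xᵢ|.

x = 6

For a sum of weighted absolute distances on a line, the optimum is the weighted median (not the mean). Total weight W = 271; half-weight = 135.5.
Sort by position and accumulate weight:
  km 0 (B, w=6) → cum 6
  km 2 (E, w=55) → cum 61
  km 6 (A, w=110) → cum 171  ≥ 135.5 → median here
  km 8 (D, w=50) → cum 221
  km 15 (C, w=20) → cum 241
  km 20 (F, w=30) → cum 271
Optimal location: km 6.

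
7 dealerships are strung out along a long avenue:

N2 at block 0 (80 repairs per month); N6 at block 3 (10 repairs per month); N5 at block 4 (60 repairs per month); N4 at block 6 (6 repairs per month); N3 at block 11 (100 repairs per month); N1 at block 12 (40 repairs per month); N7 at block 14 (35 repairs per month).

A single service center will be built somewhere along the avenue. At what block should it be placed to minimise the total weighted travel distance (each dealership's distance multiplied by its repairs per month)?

For a sum of weighted absolute distances on a line, the optimum is the weighted median (not the mean). Total weight W = 331; half-weight = 165.5.
Sort by position and accumulate weight:
  block 0 (N2, w=80) → cum 80
  block 3 (N6, w=10) → cum 90
  block 4 (N5, w=60) → cum 150
  block 6 (N4, w=6) → cum 156
  block 11 (N3, w=100) → cum 256  ≥ 165.5 → median here
  block 12 (N1, w=40) → cum 296
  block 14 (N7, w=35) → cum 331
Optimal location: block 11.

x = 11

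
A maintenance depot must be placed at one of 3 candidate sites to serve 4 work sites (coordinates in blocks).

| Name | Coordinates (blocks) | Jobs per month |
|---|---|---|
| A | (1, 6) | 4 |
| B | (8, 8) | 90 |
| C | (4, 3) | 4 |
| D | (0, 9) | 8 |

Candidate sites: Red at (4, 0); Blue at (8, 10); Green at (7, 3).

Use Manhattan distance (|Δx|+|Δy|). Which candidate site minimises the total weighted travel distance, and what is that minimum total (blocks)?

Total weighted distance at each candidate:
  Red (4, 0): total = 1232
  Blue (8, 10): total = 340
  Green (7, 3): total = 692
Minimum is at Blue with total 340 blocks.

Blue, total 340 blocks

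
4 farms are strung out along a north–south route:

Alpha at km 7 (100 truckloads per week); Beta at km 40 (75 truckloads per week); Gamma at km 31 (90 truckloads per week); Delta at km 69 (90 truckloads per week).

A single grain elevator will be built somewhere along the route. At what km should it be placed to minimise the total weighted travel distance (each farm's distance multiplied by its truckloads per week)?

For a sum of weighted absolute distances on a line, the optimum is the weighted median (not the mean). Total weight W = 355; half-weight = 177.5.
Sort by position and accumulate weight:
  km 7 (Alpha, w=100) → cum 100
  km 31 (Gamma, w=90) → cum 190  ≥ 177.5 → median here
  km 40 (Beta, w=75) → cum 265
  km 69 (Delta, w=90) → cum 355
Optimal location: km 31.

x = 31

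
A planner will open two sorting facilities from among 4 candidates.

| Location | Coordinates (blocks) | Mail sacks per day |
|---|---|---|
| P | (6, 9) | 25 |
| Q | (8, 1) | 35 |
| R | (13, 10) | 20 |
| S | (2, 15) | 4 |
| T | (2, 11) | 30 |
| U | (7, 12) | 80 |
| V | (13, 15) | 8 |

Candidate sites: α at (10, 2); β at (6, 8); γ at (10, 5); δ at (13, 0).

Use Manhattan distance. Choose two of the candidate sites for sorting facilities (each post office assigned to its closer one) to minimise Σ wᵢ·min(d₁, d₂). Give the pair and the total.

{α, β}, total 1076

Evaluate every pair (each demand assigned to the nearer of the two):
  {α, β}: total = 1076
  {β, γ}: total = 1153
  {β, δ}: total = 1181
  {α, γ}: total = 1861
  {γ, δ}: total = 1966
  {α, δ}: total = 2334
Best pair: {α, β} with total 1076.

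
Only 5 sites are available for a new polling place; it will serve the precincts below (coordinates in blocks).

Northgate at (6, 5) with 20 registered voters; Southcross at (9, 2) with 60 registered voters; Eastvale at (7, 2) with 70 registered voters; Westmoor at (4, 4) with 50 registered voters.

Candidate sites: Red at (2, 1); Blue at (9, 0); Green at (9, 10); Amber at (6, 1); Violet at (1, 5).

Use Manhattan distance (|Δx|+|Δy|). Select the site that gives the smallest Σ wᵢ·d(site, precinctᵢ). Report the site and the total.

Total weighted distance at each candidate:
  Red (2, 1): total = 1310
  Blue (9, 0): total = 1010
  Green (9, 10): total = 1890
  Amber (6, 1): total = 710
  Violet (1, 5): total = 1590
Minimum is at Amber with total 710 blocks.

Amber, total 710 blocks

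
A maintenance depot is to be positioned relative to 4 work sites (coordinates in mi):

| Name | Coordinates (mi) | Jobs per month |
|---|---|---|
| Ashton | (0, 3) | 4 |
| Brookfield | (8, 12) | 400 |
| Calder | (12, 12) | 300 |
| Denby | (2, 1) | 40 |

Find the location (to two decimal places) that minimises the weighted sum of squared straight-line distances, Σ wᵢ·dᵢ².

The minimiser of Σwᵢ‖p−pᵢ‖² is the weighted centroid p* = (Σwᵢpᵢ)/(Σwᵢ).
Σwᵢ = 744.
Σwᵢxᵢ = 4·0 + 400·8 + 300·12 + 40·2 = 6880.
Σwᵢyᵢ = 4·3 + 400·12 + 300·12 + 40·1 = 8452.
x* = 6880/744 = 9.25, y* = 8452/744 = 11.36.

(9.25, 11.36)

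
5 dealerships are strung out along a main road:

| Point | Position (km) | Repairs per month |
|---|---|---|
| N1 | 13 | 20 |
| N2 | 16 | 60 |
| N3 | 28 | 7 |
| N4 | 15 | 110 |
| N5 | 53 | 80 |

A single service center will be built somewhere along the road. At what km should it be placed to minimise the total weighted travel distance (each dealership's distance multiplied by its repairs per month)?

x = 16

For a sum of weighted absolute distances on a line, the optimum is the weighted median (not the mean). Total weight W = 277; half-weight = 138.5.
Sort by position and accumulate weight:
  km 13 (N1, w=20) → cum 20
  km 15 (N4, w=110) → cum 130
  km 16 (N2, w=60) → cum 190  ≥ 138.5 → median here
  km 28 (N3, w=7) → cum 197
  km 53 (N5, w=80) → cum 277
Optimal location: km 16.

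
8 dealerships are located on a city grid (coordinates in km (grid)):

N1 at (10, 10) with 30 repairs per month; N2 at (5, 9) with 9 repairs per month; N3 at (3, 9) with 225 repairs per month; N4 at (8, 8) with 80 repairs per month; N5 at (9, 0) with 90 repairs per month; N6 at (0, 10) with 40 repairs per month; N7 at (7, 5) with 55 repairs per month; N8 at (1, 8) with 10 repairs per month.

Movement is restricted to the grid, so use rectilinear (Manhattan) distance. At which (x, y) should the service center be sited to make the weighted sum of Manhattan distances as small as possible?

Manhattan distance separates: Σwᵢ(|x−xᵢ|+|y−yᵢ|) = Σwᵢ|x−xᵢ| + Σwᵢ|y−yᵢ|, so x and y are optimised independently as 1-D weighted medians.
Total weight W = 539; half = 269.5.
x-coordinate, sorted with cumulative weight:
  x=0 (N6, w=40) cum 40
  x=1 (N8, w=10) cum 50
  x=3 (N3, w=225) cum 275  ← median
  x=5 (N2, w=9) cum 284
  x=7 (N7, w=55) cum 339
  x=8 (N4, w=80) cum 419
  x=9 (N5, w=90) cum 509
  x=10 (N1, w=30) cum 539
⇒ x* = 3
y-coordinate, sorted with cumulative weight:
  y=0 (N5, w=90) cum 90
  y=5 (N7, w=55) cum 145
  y=8 (N4, w=80) cum 225
  y=8 (N8, w=10) cum 235
  y=9 (N2, w=9) cum 244
  y=9 (N3, w=225) cum 469  ← median
  y=10 (N1, w=30) cum 499
  y=10 (N6, w=40) cum 539
⇒ y* = 9

(3, 9)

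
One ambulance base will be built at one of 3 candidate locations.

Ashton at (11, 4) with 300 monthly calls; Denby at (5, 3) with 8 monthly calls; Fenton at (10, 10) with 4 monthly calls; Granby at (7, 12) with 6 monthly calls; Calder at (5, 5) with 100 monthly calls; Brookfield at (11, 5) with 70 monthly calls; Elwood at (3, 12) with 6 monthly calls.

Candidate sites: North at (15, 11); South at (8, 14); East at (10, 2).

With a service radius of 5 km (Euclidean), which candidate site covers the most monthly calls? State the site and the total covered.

East, covering 370

Coverage radius r = 5 km; a point is covered iff (Δx)²+(Δy)² ≤ 5² = 25.
  North (15, 11): covers {none} → 0
  South (8, 14): covers {Fenton, Granby} → 10
  East (10, 2): covers {Ashton, Brookfield} → 370
Maximum coverage at East: 370 monthly calls.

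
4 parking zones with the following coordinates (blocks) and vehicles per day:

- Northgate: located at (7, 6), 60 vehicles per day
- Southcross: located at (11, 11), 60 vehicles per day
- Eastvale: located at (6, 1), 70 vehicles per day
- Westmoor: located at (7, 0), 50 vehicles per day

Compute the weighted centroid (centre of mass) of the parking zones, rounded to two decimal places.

The minimiser of Σwᵢ‖p−pᵢ‖² is the weighted centroid p* = (Σwᵢpᵢ)/(Σwᵢ).
Σwᵢ = 240.
Σwᵢxᵢ = 60·7 + 60·11 + 70·6 + 50·7 = 1850.
Σwᵢyᵢ = 60·6 + 60·11 + 70·1 + 50·0 = 1090.
x* = 1850/240 = 7.71, y* = 1090/240 = 4.54.

(7.71, 4.54)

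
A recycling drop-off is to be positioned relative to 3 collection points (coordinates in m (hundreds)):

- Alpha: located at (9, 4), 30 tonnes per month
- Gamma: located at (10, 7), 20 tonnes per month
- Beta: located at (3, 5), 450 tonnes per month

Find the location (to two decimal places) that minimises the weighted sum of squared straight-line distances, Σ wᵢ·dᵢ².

The minimiser of Σwᵢ‖p−pᵢ‖² is the weighted centroid p* = (Σwᵢpᵢ)/(Σwᵢ).
Σwᵢ = 500.
Σwᵢxᵢ = 30·9 + 20·10 + 450·3 = 1820.
Σwᵢyᵢ = 30·4 + 20·7 + 450·5 = 2510.
x* = 1820/500 = 3.64, y* = 2510/500 = 5.02.

(3.64, 5.02)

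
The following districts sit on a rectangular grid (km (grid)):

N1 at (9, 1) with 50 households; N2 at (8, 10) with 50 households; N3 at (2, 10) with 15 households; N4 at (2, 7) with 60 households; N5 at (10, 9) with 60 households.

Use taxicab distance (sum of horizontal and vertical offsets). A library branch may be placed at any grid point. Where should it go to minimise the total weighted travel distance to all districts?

Manhattan distance separates: Σwᵢ(|x−xᵢ|+|y−yᵢ|) = Σwᵢ|x−xᵢ| + Σwᵢ|y−yᵢ|, so x and y are optimised independently as 1-D weighted medians.
Total weight W = 235; half = 117.5.
x-coordinate, sorted with cumulative weight:
  x=2 (N3, w=15) cum 15
  x=2 (N4, w=60) cum 75
  x=8 (N2, w=50) cum 125  ← median
  x=9 (N1, w=50) cum 175
  x=10 (N5, w=60) cum 235
⇒ x* = 8
y-coordinate, sorted with cumulative weight:
  y=1 (N1, w=50) cum 50
  y=7 (N4, w=60) cum 110
  y=9 (N5, w=60) cum 170  ← median
  y=10 (N2, w=50) cum 220
  y=10 (N3, w=15) cum 235
⇒ y* = 9

(8, 9)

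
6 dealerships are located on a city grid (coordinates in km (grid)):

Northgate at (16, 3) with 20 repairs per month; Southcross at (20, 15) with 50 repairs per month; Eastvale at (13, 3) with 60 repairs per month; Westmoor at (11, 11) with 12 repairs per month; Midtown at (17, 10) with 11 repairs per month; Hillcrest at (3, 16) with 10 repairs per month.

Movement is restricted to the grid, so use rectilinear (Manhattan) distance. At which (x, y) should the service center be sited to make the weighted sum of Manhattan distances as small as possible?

(13, 10)

Manhattan distance separates: Σwᵢ(|x−xᵢ|+|y−yᵢ|) = Σwᵢ|x−xᵢ| + Σwᵢ|y−yᵢ|, so x and y are optimised independently as 1-D weighted medians.
Total weight W = 163; half = 81.5.
x-coordinate, sorted with cumulative weight:
  x=3 (Hillcrest, w=10) cum 10
  x=11 (Westmoor, w=12) cum 22
  x=13 (Eastvale, w=60) cum 82  ← median
  x=16 (Northgate, w=20) cum 102
  x=17 (Midtown, w=11) cum 113
  x=20 (Southcross, w=50) cum 163
⇒ x* = 13
y-coordinate, sorted with cumulative weight:
  y=3 (Northgate, w=20) cum 20
  y=3 (Eastvale, w=60) cum 80
  y=10 (Midtown, w=11) cum 91  ← median
  y=11 (Westmoor, w=12) cum 103
  y=15 (Southcross, w=50) cum 153
  y=16 (Hillcrest, w=10) cum 163
⇒ y* = 10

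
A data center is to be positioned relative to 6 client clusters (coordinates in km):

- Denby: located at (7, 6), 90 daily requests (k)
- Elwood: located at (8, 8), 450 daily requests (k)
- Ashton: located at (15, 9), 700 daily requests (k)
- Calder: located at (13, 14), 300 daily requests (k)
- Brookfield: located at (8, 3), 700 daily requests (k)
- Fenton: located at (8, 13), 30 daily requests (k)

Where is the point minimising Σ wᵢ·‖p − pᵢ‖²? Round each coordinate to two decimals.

(10.78, 7.55)

The minimiser of Σwᵢ‖p−pᵢ‖² is the weighted centroid p* = (Σwᵢpᵢ)/(Σwᵢ).
Σwᵢ = 2270.
Σwᵢxᵢ = 90·7 + 450·8 + 700·15 + 300·13 + 700·8 + 30·8 = 24470.
Σwᵢyᵢ = 90·6 + 450·8 + 700·9 + 300·14 + 700·3 + 30·13 = 17130.
x* = 24470/2270 = 10.78, y* = 17130/2270 = 7.55.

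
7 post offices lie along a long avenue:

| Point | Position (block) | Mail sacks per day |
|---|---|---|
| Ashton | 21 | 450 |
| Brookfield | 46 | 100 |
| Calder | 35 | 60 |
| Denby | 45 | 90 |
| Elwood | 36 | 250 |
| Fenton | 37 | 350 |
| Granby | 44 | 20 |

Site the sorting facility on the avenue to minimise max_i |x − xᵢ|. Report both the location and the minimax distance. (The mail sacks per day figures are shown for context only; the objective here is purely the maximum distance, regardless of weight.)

location 33.5, max distance 12.5

The 1-center on a line is the midpoint of the two extreme points: leftmost at 21, rightmost at 46.
Optimal location = (21 + 46)/2 = 33.5; maximum distance = (46 − 21)/2 = 12.5.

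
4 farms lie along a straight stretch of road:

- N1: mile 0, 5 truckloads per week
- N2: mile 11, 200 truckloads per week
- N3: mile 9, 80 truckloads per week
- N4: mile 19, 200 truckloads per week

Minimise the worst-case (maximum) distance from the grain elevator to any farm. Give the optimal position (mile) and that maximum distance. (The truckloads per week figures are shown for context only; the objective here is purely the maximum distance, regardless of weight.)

location 9.5, max distance 9.5

The 1-center on a line is the midpoint of the two extreme points: leftmost at 0, rightmost at 19.
Optimal location = (0 + 19)/2 = 9.5; maximum distance = (19 − 0)/2 = 9.5.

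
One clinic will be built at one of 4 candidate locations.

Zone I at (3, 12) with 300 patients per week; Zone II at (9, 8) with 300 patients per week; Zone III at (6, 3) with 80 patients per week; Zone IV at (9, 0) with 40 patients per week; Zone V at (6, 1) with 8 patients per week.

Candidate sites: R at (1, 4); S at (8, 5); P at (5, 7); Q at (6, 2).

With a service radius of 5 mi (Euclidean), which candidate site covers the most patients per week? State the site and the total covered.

S, covering 388

Coverage radius r = 5 mi; a point is covered iff (Δx)²+(Δy)² ≤ 5² = 25.
  R (1, 4): covers {none} → 0
  S (8, 5): covers {Zone II, Zone III, Zone V} → 388
  P (5, 7): covers {Zone II, Zone III} → 380
  Q (6, 2): covers {Zone III, Zone IV, Zone V} → 128
Maximum coverage at S: 388 patients per week.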